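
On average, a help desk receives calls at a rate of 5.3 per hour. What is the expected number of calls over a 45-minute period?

E[N] = λt = 5.3 × 0.75 = 3.975 (a 45-minute period = 0.75 hours).

3.975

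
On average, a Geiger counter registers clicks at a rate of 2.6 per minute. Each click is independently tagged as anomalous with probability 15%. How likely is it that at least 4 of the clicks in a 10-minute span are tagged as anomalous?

Thinning: the clicks that are tagged as anomalous themselves form a Poisson process with rate 0.15 × 2.6 = 0.39 per minute.
Over the interval, μ = 0.39 × 10 = 3.9 (a 10-minute span = 10 minutes).
P(N ≥ 4) = 1 − P(N ≤ 3) ≈ 0.5468.

0.5468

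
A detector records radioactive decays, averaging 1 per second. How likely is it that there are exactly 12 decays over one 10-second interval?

0.0948

Over the interval, μ = 1 × 10 = 10 (a 10-second interval = 10 seconds).
P(N = 12) = e^(−μ) μ^12/12! = e^(−10) · 10^12/479001600 ≈ 0.0948.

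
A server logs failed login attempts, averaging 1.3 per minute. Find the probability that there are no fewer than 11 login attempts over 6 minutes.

Over the interval, μ = 1.3 × 6 = 7.8 (6 minutes).
P(N ≥ 11) = 1 − P(N ≤ 10) = 1 − Σ_{j=0}^{10} e^(−μ) μ^j/j! ≈ 0.1648.

0.1648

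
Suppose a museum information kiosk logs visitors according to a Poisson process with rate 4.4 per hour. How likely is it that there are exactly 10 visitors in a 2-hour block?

0.1157

Over the interval, μ = 4.4 × 2 = 8.8 (a 2-hour block = 2 hours).
P(N = 10) = e^(−μ) μ^10/10! = e^(−8.8) · 8.8^10/3628800 ≈ 0.1157.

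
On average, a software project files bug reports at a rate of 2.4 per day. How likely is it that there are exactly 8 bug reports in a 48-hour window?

0.0575

Over the interval, μ = 2.4 × 2 = 4.8 (a 48-hour window = 2 days).
P(N = 8) = e^(−μ) μ^8/8! = e^(−4.8) · 4.8^8/40320 ≈ 0.0575.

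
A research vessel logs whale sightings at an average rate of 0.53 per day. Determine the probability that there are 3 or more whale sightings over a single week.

Over the interval, μ = 0.53 × 7 = 3.71 (a week = 7 days).
P(N ≥ 3) = 1 − P(N ≤ 2) = 1 − Σ_{j=0}^{2} e^(−μ) μ^j/j! ≈ 0.7163.

0.7163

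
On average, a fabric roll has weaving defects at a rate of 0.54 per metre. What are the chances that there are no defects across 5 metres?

0.0672

Over the interval, μ = 0.54 × 5 = 2.7 (5 metres).
P(N = 0) = e^(−μ) μ^0/0! = e^(−2.7) · 2.7^0/1 ≈ 0.0672.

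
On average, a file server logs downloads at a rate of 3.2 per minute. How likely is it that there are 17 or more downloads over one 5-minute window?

0.4340

Over the interval, μ = 3.2 × 5 = 16 (a 5-minute window = 5 minutes).
P(N ≥ 17) = 1 − P(N ≤ 16) = 1 − Σ_{j=0}^{16} e^(−μ) μ^j/j! ≈ 0.4340.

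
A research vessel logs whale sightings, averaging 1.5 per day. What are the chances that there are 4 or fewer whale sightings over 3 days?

0.5321

Over the interval, μ = 1.5 × 3 = 4.5 (3 days).
P(N ≤ 4) = Σ_{j=0}^{4} e^(−μ) μ^j/j! ≈ 0.5321.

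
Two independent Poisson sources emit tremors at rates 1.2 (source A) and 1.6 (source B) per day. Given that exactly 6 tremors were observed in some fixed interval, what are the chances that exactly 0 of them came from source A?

0.0348

Given the total, each event is independently from source A with probability p = λ_A/(λ_A+λ_B) = 1.2/2.8 ≈ 0.4286.
So K ~ Binomial(6, 1.2/2.8): P(K = 0) = C(6,0) · (1.2/2.8)^0 · (1.6/2.8)^6 ≈ 0.0348.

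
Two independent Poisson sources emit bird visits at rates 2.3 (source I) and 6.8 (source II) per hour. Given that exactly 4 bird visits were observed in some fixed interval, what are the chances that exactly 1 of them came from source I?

Given the total, each event is independently from source I with probability p = λ_I/(λ_I+λ_II) = 2.3/9.1 ≈ 0.2527.
So K ~ Binomial(4, 2.3/9.1): P(K = 1) = C(4,1) · (2.3/9.1)^1 · (6.8/9.1)^3 ≈ 0.4218.

0.4218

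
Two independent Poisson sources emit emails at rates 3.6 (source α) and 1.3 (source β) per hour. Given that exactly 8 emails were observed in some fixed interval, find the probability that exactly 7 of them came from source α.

Given the total, each event is independently from source α with probability p = λ_α/(λ_α+λ_β) = 3.6/4.9 ≈ 0.7347.
So K ~ Binomial(8, 3.6/4.9): P(K = 7) = C(8,7) · (3.6/4.9)^7 · (1.3/4.9)^1 ≈ 0.2452.

0.2452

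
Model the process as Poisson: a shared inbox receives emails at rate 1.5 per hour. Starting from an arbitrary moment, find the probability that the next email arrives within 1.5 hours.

Inter-arrival times are exponential with rate λ = 1.5 per hour.
P(T ≤ 1.5) = 1 − e^(−λt) = 1 − e^(−1.5 × 1.5) = 1 − e^(−2.25) ≈ 0.8946.

0.8946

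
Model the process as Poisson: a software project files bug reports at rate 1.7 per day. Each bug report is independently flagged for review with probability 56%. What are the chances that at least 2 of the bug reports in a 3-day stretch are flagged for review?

Thinning: the bug reports that are flagged for review themselves form a Poisson process with rate 0.56 × 1.7 = 0.952 per day.
Over the interval, μ = 0.952 × 3 = 2.856 (a 3-day stretch = 3 days).
P(N ≥ 2) = 1 − P(N ≤ 1) ≈ 0.7783.

0.7783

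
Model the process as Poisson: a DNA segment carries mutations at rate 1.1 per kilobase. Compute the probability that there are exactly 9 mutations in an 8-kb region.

Over the interval, μ = 1.1 × 8 = 8.8 (an 8-kb region = 8 kilobases).
P(N = 9) = e^(−μ) μ^9/9! = e^(−8.8) · 8.8^9/362880 ≈ 0.1315.

0.1315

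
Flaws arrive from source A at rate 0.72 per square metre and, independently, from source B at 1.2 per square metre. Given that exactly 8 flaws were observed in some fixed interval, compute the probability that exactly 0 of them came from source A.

Given the total, each event is independently from source A with probability p = λ_A/(λ_A+λ_B) = 0.72/1.92 = 0.3750.
So K ~ Binomial(8, 0.72/1.92): P(K = 0) = C(8,0) · (0.72/1.92)^0 · (1.2/1.92)^8 ≈ 0.0233.

0.0233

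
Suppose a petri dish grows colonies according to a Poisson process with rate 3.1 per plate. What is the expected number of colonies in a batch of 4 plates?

12.4

E[N] = λt = 3.1 × 4 = 12.4 (a batch of 4 plates = 4 plates).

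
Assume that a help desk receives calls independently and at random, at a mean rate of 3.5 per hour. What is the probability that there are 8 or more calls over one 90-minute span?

0.1608

Over the interval, μ = 3.5 × 1.5 = 5.25 (a 90-minute span = 1.5 hours).
P(N ≥ 8) = 1 − P(N ≤ 7) = 1 − Σ_{j=0}^{7} e^(−μ) μ^j/j! ≈ 0.1608.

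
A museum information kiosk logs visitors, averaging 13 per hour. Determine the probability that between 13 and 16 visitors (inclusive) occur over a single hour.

With mean μ = 13 per hour,
P(13 ≤ N ≤ 16) = Σ_{j=13}^{16} e^(−13) · 13^j/j! ≈ 0.3724.

0.3724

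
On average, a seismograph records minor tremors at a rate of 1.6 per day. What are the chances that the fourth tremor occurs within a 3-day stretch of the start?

0.7058

Over the interval, μ = 1.6 × 3 = 4.8 (a 3-day stretch = 3 days).
The fourth arrival falls in the interval iff at least 4 events occur there: P(S_4 ≤ t) = P(N ≥ 4) = 1 − P(N ≤ 3) ≈ 0.7058.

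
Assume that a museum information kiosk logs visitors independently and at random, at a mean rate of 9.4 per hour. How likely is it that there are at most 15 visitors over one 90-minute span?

Over the interval, μ = 9.4 × 1.5 = 14.1 (a 90-minute span = 1.5 hours).
P(N ≤ 15) = Σ_{j=0}^{15} e^(−μ) μ^j/j! ≈ 0.6594.

0.6594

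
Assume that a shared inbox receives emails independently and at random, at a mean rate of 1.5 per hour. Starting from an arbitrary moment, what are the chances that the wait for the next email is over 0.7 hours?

0.3499

The wait for the next event is exponential with rate λ = 1.5 per hour.
P(T > 0.7) = e^(−λt) = e^(−1.5 × 0.7) = e^(−1.05) ≈ 0.3499.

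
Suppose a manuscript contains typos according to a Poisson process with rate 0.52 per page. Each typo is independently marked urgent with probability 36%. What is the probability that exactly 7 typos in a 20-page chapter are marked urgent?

0.0484

Thinning: the typos that are marked urgent themselves form a Poisson process with rate 0.36 × 0.52 = 0.1872 per page.
Over the interval, μ = 0.1872 × 20 = 3.744 (a 20-page chapter = 20 pages).
P(N = 7) = e^(−3.744) · 3.744^7/7! ≈ 0.0484.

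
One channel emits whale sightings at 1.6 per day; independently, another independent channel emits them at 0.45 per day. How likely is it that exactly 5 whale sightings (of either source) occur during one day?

Independent Poisson processes superpose: combined rate λ = 1.6 + 0.45 = 2.05 per day.
So μ = 2.05.
P(N = 5) = e^(−2.05) · 2.05^5/5! ≈ 0.0388.

0.0388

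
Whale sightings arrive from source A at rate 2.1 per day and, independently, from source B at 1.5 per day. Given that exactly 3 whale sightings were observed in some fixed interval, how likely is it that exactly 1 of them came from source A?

0.3038

Given the total, each event is independently from source A with probability p = λ_A/(λ_A+λ_B) = 2.1/3.6 ≈ 0.5833.
So K ~ Binomial(3, 2.1/3.6): P(K = 1) = C(3,1) · (2.1/3.6)^1 · (1.5/3.6)^2 ≈ 0.3038.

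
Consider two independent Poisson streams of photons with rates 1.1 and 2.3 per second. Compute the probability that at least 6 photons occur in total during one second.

0.1295

Independent Poisson processes superpose: combined rate λ = 1.1 + 2.3 = 3.4 per second.
So μ = 3.4.
P(N ≥ 6) = 1 − P(N ≤ 5) ≈ 0.1295.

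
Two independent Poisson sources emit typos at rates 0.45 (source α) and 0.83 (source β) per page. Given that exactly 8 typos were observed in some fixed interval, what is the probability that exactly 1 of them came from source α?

Given the total, each event is independently from source α with probability p = λ_α/(λ_α+λ_β) = 0.45/1.28 ≈ 0.3516.
So K ~ Binomial(8, 0.45/1.28): P(K = 1) = C(8,1) · (0.45/1.28)^1 · (0.83/1.28)^7 ≈ 0.1356.

0.1356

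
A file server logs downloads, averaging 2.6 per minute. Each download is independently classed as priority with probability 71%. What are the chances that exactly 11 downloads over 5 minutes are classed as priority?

0.1017

Thinning: the downloads that are classed as priority themselves form a Poisson process with rate 0.71 × 2.6 = 1.846 per minute.
Over the interval, μ = 1.846 × 5 = 9.23 (5 minutes).
P(N = 11) = e^(−9.23) · 9.23^11/11! ≈ 0.1017.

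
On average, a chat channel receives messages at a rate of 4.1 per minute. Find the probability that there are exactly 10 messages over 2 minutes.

Over the interval, μ = 4.1 × 2 = 8.2 (2 minutes).
P(N = 10) = e^(−μ) μ^10/10! = e^(−8.2) · 8.2^10/3628800 ≈ 0.1040.

0.1040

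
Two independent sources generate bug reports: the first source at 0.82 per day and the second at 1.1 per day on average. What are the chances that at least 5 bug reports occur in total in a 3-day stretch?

0.6815

Independent Poisson processes superpose: combined rate λ = 0.82 + 1.1 = 1.92 per day.
Over the interval, μ = 1.92 × 3 = 5.76 (a 3-day stretch = 3 days).
P(N ≥ 5) = 1 − P(N ≤ 4) ≈ 0.6815.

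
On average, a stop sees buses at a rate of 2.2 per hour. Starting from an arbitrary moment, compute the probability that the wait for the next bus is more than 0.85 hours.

The wait for the next event is exponential with rate λ = 2.2 per hour.
P(T > 0.85) = e^(−λt) = e^(−2.2 × 0.85) = e^(−1.87) ≈ 0.1541.

0.1541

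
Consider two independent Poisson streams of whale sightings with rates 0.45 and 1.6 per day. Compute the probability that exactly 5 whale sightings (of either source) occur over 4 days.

Independent Poisson processes superpose: combined rate λ = 0.45 + 1.6 = 2.05 per day.
Over the interval, μ = 2.05 × 4 = 8.2 (4 days).
P(N = 5) = e^(−8.2) · 8.2^5/5! ≈ 0.0849.

0.0849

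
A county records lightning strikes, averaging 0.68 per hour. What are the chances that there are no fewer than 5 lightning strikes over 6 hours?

Over the interval, μ = 0.68 × 6 = 4.08 (6 hours).
P(N ≥ 5) = 1 − P(N ≤ 4) = 1 − Σ_{j=0}^{4} e^(−μ) μ^j/j! ≈ 0.3868.

0.3868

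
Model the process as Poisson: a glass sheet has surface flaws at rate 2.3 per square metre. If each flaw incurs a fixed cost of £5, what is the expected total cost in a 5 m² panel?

E[N] = 2.3 × 5 = 11.5 (a 5 m² panel = 5 square metres); E[cost] = 11.5 × £5 = £57.5.

£57.5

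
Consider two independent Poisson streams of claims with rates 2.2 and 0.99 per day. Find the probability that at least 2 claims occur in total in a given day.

Independent Poisson processes superpose: combined rate λ = 2.2 + 0.99 = 3.19 per day.
So μ = 3.19.
P(N ≥ 2) = 1 − P(N ≤ 1) ≈ 0.8275.

0.8275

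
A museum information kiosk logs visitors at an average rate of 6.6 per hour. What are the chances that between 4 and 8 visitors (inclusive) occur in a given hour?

0.6744

With mean μ = 6.6 per hour,
P(4 ≤ N ≤ 8) = Σ_{j=4}^{8} e^(−6.6) · 6.6^j/j! ≈ 0.6744.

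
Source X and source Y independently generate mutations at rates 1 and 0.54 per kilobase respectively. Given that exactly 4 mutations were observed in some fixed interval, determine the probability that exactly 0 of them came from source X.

Given the total, each event is independently from source X with probability p = λ_X/(λ_X+λ_Y) = 1/1.54 ≈ 0.6494.
So K ~ Binomial(4, 1/1.54): P(K = 0) = C(4,0) · (1/1.54)^0 · (0.54/1.54)^4 ≈ 0.0151.

0.0151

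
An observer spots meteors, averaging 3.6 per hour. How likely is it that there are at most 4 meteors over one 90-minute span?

0.3733

Over the interval, μ = 3.6 × 1.5 = 5.4 (a 90-minute span = 1.5 hours).
P(N ≤ 4) = Σ_{j=0}^{4} e^(−μ) μ^j/j! ≈ 0.3733.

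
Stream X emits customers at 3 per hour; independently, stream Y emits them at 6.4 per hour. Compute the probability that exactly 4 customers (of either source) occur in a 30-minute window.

Independent Poisson processes superpose: combined rate λ = 3 + 6.4 = 9.4 per hour.
Over the interval, μ = 9.4 × 0.5 = 4.7 (a 30-minute window = 0.5 hours).
P(N = 4) = e^(−4.7) · 4.7^4/4! ≈ 0.1849.

0.1849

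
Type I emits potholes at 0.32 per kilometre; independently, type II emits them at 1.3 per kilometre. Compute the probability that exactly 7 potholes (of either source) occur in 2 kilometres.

Independent Poisson processes superpose: combined rate λ = 0.32 + 1.3 = 1.62 per kilometre.
Over the interval, μ = 1.62 × 2 = 3.24 (2 kilometres).
P(N = 7) = e^(−3.24) · 3.24^7/7! ≈ 0.0291.

0.0291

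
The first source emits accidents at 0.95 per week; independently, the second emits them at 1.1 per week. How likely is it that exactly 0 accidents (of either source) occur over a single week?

0.1287

Independent Poisson processes superpose: combined rate λ = 0.95 + 1.1 = 2.05 per week.
So μ = 2.05.
P(N = 0) = e^(−2.05) · 2.05^0/0! ≈ 0.1287.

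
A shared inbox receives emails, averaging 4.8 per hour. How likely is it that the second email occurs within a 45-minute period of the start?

Over the interval, μ = 4.8 × 0.75 = 3.6 (a 45-minute period = 0.75 hours).
The second arrival falls in the interval iff at least 2 events occur there: P(S_2 ≤ t) = P(N ≥ 2) = 1 − P(N ≤ 1) ≈ 0.8743.

0.8743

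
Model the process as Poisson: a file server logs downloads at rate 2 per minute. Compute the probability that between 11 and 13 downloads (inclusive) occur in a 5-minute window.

0.2814

Over the interval, μ = 2 × 5 = 10 (a 5-minute window = 5 minutes).
P(11 ≤ N ≤ 13) = Σ_{j=11}^{13} e^(−10) · 10^j/j! ≈ 0.2814.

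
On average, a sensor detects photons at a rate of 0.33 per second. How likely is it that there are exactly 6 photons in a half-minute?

0.0656

Over the interval, μ = 0.33 × 30 = 9.9 (a half-minute = 30 seconds).
P(N = 6) = e^(−μ) μ^6/6! = e^(−9.9) · 9.9^6/720 ≈ 0.0656.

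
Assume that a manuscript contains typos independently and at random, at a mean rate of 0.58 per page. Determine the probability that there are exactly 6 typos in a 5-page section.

0.0455

Over the interval, μ = 0.58 × 5 = 2.9 (a 5-page section = 5 pages).
P(N = 6) = e^(−μ) μ^6/6! = e^(−2.9) · 2.9^6/720 ≈ 0.0455.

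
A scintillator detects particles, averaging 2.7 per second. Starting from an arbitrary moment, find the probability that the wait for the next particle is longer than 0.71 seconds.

The wait for the next event is exponential with rate λ = 2.7 per second.
P(T > 0.71) = e^(−λt) = e^(−2.7 × 0.71) = e^(−1.917) ≈ 0.1470.

0.1470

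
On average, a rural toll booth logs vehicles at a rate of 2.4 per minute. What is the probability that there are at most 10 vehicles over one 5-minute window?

Over the interval, μ = 2.4 × 5 = 12 (a 5-minute window = 5 minutes).
P(N ≤ 10) = Σ_{j=0}^{10} e^(−μ) μ^j/j! ≈ 0.3472.

0.3472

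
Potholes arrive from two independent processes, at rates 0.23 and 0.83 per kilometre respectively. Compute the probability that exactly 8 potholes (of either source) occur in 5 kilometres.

Independent Poisson processes superpose: combined rate λ = 0.23 + 0.83 = 1.06 per kilometre.
Over the interval, μ = 1.06 × 5 = 5.3 (5 kilometres).
P(N = 8) = e^(−5.3) · 5.3^8/8! ≈ 0.0771.

0.0771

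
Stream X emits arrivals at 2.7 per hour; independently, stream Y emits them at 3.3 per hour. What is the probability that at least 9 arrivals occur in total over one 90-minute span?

0.5443

Independent Poisson processes superpose: combined rate λ = 2.7 + 3.3 = 6 per hour.
Over the interval, μ = 6 × 1.5 = 9 (a 90-minute span = 1.5 hours).
P(N ≥ 9) = 1 − P(N ≤ 8) ≈ 0.5443.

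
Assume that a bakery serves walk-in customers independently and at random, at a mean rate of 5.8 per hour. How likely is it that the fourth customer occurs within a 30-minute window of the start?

Over the interval, μ = 5.8 × 0.5 = 2.9 (a 30-minute window = 0.5 hours).
The fourth arrival falls in the interval iff at least 4 events occur there: P(S_4 ≤ t) = P(N ≥ 4) = 1 − P(N ≤ 3) ≈ 0.3304.

0.3304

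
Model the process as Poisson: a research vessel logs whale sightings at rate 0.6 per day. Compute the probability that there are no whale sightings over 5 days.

Over the interval, μ = 0.6 × 5 = 3 (5 days).
P(N = 0) = e^(−μ) μ^0/0! = e^(−3) · 3^0/1 ≈ 0.0498.

0.0498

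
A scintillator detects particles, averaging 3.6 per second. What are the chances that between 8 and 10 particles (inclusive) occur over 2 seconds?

0.3177

Over the interval, μ = 3.6 × 2 = 7.2 (2 seconds).
P(8 ≤ N ≤ 10) = Σ_{j=8}^{10} e^(−7.2) · 7.2^j/j! ≈ 0.3177.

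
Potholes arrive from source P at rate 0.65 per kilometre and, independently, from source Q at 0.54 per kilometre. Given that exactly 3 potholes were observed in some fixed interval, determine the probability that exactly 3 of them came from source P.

0.1630

Given the total, each event is independently from source P with probability p = λ_P/(λ_P+λ_Q) = 0.65/1.19 ≈ 0.5462.
So K ~ Binomial(3, 0.65/1.19): P(K = 3) = C(3,3) · (0.65/1.19)^3 · (0.54/1.19)^0 ≈ 0.1630.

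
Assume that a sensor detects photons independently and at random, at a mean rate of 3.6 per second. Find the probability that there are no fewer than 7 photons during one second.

With mean μ = 3.6 per second,
P(N ≥ 7) = 1 − P(N ≤ 6) = 1 − Σ_{j=0}^{6} e^(−μ) μ^j/j! ≈ 0.0733.

0.0733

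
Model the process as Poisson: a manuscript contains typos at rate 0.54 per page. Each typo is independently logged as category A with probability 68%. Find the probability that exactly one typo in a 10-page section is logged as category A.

Thinning: the typos that are logged as category A themselves form a Poisson process with rate 0.68 × 0.54 = 0.3672 per page.
Over the interval, μ = 0.3672 × 10 = 3.672 (a 10-page section = 10 pages).
P(N = 1) = e^(−3.672) · 3.672^1/1! ≈ 0.0934.

0.0934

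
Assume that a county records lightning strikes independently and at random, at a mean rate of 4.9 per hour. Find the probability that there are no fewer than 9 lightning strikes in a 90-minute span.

0.3175

Over the interval, μ = 4.9 × 1.5 = 7.35 (a 90-minute span = 1.5 hours).
P(N ≥ 9) = 1 − P(N ≤ 8) = 1 − Σ_{j=0}^{8} e^(−μ) μ^j/j! ≈ 0.3175.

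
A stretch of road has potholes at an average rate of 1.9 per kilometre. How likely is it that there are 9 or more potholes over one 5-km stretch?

0.6082

Over the interval, μ = 1.9 × 5 = 9.5 (a 5-km stretch = 5 kilometres).
P(N ≥ 9) = 1 − P(N ≤ 8) = 1 − Σ_{j=0}^{8} e^(−μ) μ^j/j! ≈ 0.6082.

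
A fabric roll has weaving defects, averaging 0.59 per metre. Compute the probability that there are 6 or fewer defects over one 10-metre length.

0.6224

Over the interval, μ = 0.59 × 10 = 5.9 (a 10-metre length = 10 metres).
P(N ≤ 6) = Σ_{j=0}^{6} e^(−μ) μ^j/j! ≈ 0.6224.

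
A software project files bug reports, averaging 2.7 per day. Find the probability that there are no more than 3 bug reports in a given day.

0.7141

With mean μ = 2.7 per day,
P(N ≤ 3) = Σ_{j=0}^{3} e^(−μ) μ^j/j! ≈ 0.7141.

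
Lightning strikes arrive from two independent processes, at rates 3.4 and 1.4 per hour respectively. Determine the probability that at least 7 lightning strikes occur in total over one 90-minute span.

Independent Poisson processes superpose: combined rate λ = 3.4 + 1.4 = 4.8 per hour.
Over the interval, μ = 4.8 × 1.5 = 7.2 (a 90-minute span = 1.5 hours).
P(N ≥ 7) = 1 − P(N ≤ 6) ≈ 0.5796.

0.5796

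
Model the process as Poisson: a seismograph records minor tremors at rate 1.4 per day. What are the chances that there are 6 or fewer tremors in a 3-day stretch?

Over the interval, μ = 1.4 × 3 = 4.2 (a 3-day stretch = 3 days).
P(N ≤ 6) = Σ_{j=0}^{6} e^(−μ) μ^j/j! ≈ 0.8675.

0.8675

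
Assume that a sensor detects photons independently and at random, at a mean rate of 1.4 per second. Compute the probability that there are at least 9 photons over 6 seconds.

0.4631

Over the interval, μ = 1.4 × 6 = 8.4 (6 seconds).
P(N ≥ 9) = 1 − P(N ≤ 8) = 1 − Σ_{j=0}^{8} e^(−μ) μ^j/j! ≈ 0.4631.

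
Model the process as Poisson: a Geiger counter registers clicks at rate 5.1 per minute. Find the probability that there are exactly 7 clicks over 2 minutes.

0.0847

Over the interval, μ = 5.1 × 2 = 10.2 (2 minutes).
P(N = 7) = e^(−μ) μ^7/7! = e^(−10.2) · 10.2^7/5040 ≈ 0.0847.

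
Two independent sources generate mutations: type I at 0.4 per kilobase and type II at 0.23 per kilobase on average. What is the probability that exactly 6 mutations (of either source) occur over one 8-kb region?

Independent Poisson processes superpose: combined rate λ = 0.4 + 0.23 = 0.63 per kilobase.
Over the interval, μ = 0.63 × 8 = 5.04 (an 8-kb region = 8 kilobases).
P(N = 6) = e^(−5.04) · 5.04^6/6! ≈ 0.1474.

0.1474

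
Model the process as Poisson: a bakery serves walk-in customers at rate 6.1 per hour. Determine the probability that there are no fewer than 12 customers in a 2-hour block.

0.5611

Over the interval, μ = 6.1 × 2 = 12.2 (a 2-hour block = 2 hours).
P(N ≥ 12) = 1 − P(N ≤ 11) = 1 − Σ_{j=0}^{11} e^(−μ) μ^j/j! ≈ 0.5611.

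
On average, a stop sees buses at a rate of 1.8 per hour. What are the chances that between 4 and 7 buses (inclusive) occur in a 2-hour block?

0.4540

Over the interval, μ = 1.8 × 2 = 3.6 (a 2-hour block = 2 hours).
P(4 ≤ N ≤ 7) = Σ_{j=4}^{7} e^(−3.6) · 3.6^j/j! ≈ 0.4540.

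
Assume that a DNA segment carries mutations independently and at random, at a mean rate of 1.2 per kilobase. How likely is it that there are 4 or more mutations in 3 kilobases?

0.4848

Over the interval, μ = 1.2 × 3 = 3.6 (3 kilobases).
P(N ≥ 4) = 1 − P(N ≤ 3) = 1 − Σ_{j=0}^{3} e^(−μ) μ^j/j! ≈ 0.4848.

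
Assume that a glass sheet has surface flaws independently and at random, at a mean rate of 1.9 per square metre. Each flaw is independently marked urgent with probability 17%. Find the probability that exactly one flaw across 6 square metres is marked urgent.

0.2791

Thinning: the flaws that are marked urgent themselves form a Poisson process with rate 0.17 × 1.9 = 0.323 per square metre.
Over the interval, μ = 0.323 × 6 = 1.938 (6 square metres).
P(N = 1) = e^(−1.938) · 1.938^1/1! ≈ 0.2791.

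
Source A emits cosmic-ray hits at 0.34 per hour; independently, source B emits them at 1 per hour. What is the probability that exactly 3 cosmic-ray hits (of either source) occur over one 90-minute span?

Independent Poisson processes superpose: combined rate λ = 0.34 + 1 = 1.34 per hour.
Over the interval, μ = 1.34 × 1.5 = 2.01 (a 90-minute span = 1.5 hours).
P(N = 3) = e^(−2.01) · 2.01^3/3! ≈ 0.1813.

0.1813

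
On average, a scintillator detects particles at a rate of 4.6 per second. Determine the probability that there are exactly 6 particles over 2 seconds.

0.0851

Over the interval, μ = 4.6 × 2 = 9.2 (2 seconds).
P(N = 6) = e^(−μ) μ^6/6! = e^(−9.2) · 9.2^6/720 ≈ 0.0851.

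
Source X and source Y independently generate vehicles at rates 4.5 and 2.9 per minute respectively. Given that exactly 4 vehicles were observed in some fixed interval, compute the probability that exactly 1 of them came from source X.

0.1464

Given the total, each event is independently from source X with probability p = λ_X/(λ_X+λ_Y) = 4.5/7.4 ≈ 0.6081.
So K ~ Binomial(4, 4.5/7.4): P(K = 1) = C(4,1) · (4.5/7.4)^1 · (2.9/7.4)^3 ≈ 0.1464.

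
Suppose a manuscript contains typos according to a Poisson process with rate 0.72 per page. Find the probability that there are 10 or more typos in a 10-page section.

0.1904

Over the interval, μ = 0.72 × 10 = 7.2 (a 10-page section = 10 pages).
P(N ≥ 10) = 1 − P(N ≤ 9) = 1 − Σ_{j=0}^{9} e^(−μ) μ^j/j! ≈ 0.1904.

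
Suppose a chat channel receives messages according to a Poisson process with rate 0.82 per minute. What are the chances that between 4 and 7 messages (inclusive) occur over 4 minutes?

0.3961

Over the interval, μ = 0.82 × 4 = 3.28 (4 minutes).
P(4 ≤ N ≤ 7) = Σ_{j=4}^{7} e^(−3.28) · 3.28^j/j! ≈ 0.3961.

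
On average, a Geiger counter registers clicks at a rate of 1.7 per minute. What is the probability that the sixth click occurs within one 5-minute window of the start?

Over the interval, μ = 1.7 × 5 = 8.5 (a 5-minute window = 5 minutes).
The sixth arrival falls in the interval iff at least 6 events occur there: P(S_6 ≤ t) = P(N ≥ 6) = 1 − P(N ≤ 5) ≈ 0.8504.

0.8504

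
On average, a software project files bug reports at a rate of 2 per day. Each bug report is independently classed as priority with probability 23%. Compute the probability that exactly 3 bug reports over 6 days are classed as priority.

Thinning: the bug reports that are classed as priority themselves form a Poisson process with rate 0.23 × 2 = 0.46 per day.
Over the interval, μ = 0.46 × 6 = 2.76 (6 days).
P(N = 3) = e^(−2.76) · 2.76^3/3! ≈ 0.2218.

0.2218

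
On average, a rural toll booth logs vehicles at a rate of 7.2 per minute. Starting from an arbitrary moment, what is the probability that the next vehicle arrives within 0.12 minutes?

0.5785

Inter-arrival times are exponential with rate λ = 7.2 per minute.
P(T ≤ 0.12) = 1 − e^(−λt) = 1 − e^(−7.2 × 0.12) = 1 − e^(−0.864) ≈ 0.5785.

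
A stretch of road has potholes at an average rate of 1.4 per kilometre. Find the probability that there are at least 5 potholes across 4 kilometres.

Over the interval, μ = 1.4 × 4 = 5.6 (4 kilometres).
P(N ≥ 5) = 1 − P(N ≤ 4) = 1 − Σ_{j=0}^{4} e^(−μ) μ^j/j! ≈ 0.6578.

0.6578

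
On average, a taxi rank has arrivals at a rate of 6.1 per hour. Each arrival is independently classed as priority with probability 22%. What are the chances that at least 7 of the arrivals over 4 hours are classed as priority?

Thinning: the arrivals that are classed as priority themselves form a Poisson process with rate 0.22 × 6.1 = 1.342 per hour.
Over the interval, μ = 1.342 × 4 = 5.368 (4 hours).
P(N ≥ 7) = 1 − P(N ≤ 6) ≈ 0.2934.

0.2934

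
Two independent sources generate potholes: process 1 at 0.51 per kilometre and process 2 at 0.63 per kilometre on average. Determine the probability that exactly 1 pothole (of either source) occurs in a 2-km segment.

Independent Poisson processes superpose: combined rate λ = 0.51 + 0.63 = 1.14 per kilometre.
Over the interval, μ = 1.14 × 2 = 2.28 (a 2-km segment = 2 kilometres).
P(N = 1) = e^(−2.28) · 2.28^1/1! ≈ 0.2332.

0.2332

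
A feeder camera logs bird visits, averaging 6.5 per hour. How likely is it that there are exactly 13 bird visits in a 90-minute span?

Over the interval, μ = 6.5 × 1.5 = 9.75 (a 90-minute span = 1.5 hours).
P(N = 13) = e^(−μ) μ^13/13! = e^(−9.75) · 9.75^13/6227020800 ≈ 0.0674.

0.0674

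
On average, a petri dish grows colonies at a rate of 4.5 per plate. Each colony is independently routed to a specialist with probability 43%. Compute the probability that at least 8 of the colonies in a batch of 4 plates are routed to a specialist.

Thinning: the colonies that are routed to a specialist themselves form a Poisson process with rate 0.43 × 4.5 = 1.935 per plate.
Over the interval, μ = 1.935 × 4 = 7.74 (a batch of 4 plates = 4 plates).
P(N ≥ 8) = 1 − P(N ≤ 7) ≈ 0.5102.

0.5102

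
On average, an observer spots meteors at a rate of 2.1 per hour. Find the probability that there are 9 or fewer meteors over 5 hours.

Over the interval, μ = 2.1 × 5 = 10.5 (5 hours).
P(N ≤ 9) = Σ_{j=0}^{9} e^(−μ) μ^j/j! ≈ 0.3971.

0.3971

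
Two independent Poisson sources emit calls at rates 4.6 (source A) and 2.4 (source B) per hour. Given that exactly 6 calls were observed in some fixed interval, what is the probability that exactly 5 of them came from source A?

Given the total, each event is independently from source A with probability p = λ_A/(λ_A+λ_B) = 4.6/7 ≈ 0.6571.
So K ~ Binomial(6, 4.6/7): P(K = 5) = C(6,5) · (4.6/7)^5 · (2.4/7)^1 ≈ 0.2521.

0.2521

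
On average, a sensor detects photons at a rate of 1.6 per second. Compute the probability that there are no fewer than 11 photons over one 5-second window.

0.1841

Over the interval, μ = 1.6 × 5 = 8 (a 5-second window = 5 seconds).
P(N ≥ 11) = 1 − P(N ≤ 10) = 1 − Σ_{j=0}^{10} e^(−μ) μ^j/j! ≈ 0.1841.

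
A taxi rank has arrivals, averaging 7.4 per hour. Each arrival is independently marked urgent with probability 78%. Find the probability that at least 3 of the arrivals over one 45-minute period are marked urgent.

Thinning: the arrivals that are marked urgent themselves form a Poisson process with rate 0.78 × 7.4 = 5.772 per hour.
Over the interval, μ = 5.772 × 0.75 = 4.329 (a 45-minute period = 0.75 hours).
P(N ≥ 3) = 1 − P(N ≤ 2) ≈ 0.8063.

0.8063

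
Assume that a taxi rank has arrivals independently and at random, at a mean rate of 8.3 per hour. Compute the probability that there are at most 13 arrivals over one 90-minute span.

0.6333

Over the interval, μ = 8.3 × 1.5 = 12.45 (a 90-minute span = 1.5 hours).
P(N ≤ 13) = Σ_{j=0}^{13} e^(−μ) μ^j/j! ≈ 0.6333.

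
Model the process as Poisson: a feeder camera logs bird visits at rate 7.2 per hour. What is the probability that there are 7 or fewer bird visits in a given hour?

0.5689

With mean μ = 7.2 per hour,
P(N ≤ 7) = Σ_{j=0}^{7} e^(−μ) μ^j/j! ≈ 0.5689.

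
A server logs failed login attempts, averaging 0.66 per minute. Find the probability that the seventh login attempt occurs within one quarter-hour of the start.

0.8634

Over the interval, μ = 0.66 × 15 = 9.9 (a quarter-hour = 15 minutes).
The seventh arrival falls in the interval iff at least 7 events occur there: P(S_7 ≤ t) = P(N ≥ 7) = 1 − P(N ≤ 6) ≈ 0.8634.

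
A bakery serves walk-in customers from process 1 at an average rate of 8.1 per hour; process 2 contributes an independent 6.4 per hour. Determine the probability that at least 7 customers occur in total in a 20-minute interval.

0.2139

Independent Poisson processes superpose: combined rate λ = 8.1 + 6.4 = 14.5 per hour.
Over the interval, μ = 14.5 × 1/3 ≈ 4.83333 (a 20-minute interval = 1/3 hours).
P(N ≥ 7) = 1 − P(N ≤ 6) ≈ 0.2139.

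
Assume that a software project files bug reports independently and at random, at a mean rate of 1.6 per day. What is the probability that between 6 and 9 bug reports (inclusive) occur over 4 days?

0.5021

Over the interval, μ = 1.6 × 4 = 6.4 (4 days).
P(6 ≤ N ≤ 9) = Σ_{j=6}^{9} e^(−6.4) · 6.4^j/j! ≈ 0.5021.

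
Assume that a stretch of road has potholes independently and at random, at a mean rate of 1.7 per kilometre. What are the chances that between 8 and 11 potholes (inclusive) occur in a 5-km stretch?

0.4631

Over the interval, μ = 1.7 × 5 = 8.5 (a 5-km stretch = 5 kilometres).
P(8 ≤ N ≤ 11) = Σ_{j=8}^{11} e^(−8.5) · 8.5^j/j! ≈ 0.4631.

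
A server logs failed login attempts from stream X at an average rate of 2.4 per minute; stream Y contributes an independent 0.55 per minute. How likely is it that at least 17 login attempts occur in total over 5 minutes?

Independent Poisson processes superpose: combined rate λ = 2.4 + 0.55 = 2.95 per minute.
Over the interval, μ = 2.95 × 5 = 14.75 (5 minutes).
P(N ≥ 17) = 1 − P(N ≤ 16) ≈ 0.3121.

0.3121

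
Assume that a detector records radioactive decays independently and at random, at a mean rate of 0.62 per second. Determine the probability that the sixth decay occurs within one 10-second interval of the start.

Over the interval, μ = 0.62 × 10 = 6.2 (a 10-second interval = 10 seconds).
The sixth arrival falls in the interval iff at least 6 events occur there: P(S_6 ≤ t) = P(N ≥ 6) = 1 − P(N ≤ 5) ≈ 0.5859.

0.5859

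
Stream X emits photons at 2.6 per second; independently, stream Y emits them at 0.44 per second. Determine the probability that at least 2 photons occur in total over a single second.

0.8067

Independent Poisson processes superpose: combined rate λ = 2.6 + 0.44 = 3.04 per second.
So μ = 3.04.
P(N ≥ 2) = 1 − P(N ≤ 1) ≈ 0.8067.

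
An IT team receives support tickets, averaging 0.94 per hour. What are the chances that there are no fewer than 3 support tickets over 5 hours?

0.8477

Over the interval, μ = 0.94 × 5 = 4.7 (5 hours).
P(N ≥ 3) = 1 − P(N ≤ 2) = 1 − Σ_{j=0}^{2} e^(−μ) μ^j/j! ≈ 0.8477.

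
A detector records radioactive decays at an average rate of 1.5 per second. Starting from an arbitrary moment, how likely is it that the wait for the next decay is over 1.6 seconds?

0.0907

The wait for the next event is exponential with rate λ = 1.5 per second.
P(T > 1.6) = e^(−λt) = e^(−1.5 × 1.6) = e^(−2.4) ≈ 0.0907.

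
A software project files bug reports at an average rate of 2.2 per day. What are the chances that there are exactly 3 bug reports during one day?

0.1966

With mean μ = 2.2 per day,
P(N = 3) = e^(−μ) μ^3/3! = e^(−2.2) · 2.2^3/6 ≈ 0.1966.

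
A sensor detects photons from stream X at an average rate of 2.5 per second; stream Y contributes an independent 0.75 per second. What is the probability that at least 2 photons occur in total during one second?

Independent Poisson processes superpose: combined rate λ = 2.5 + 0.75 = 3.25 per second.
So μ = 3.25.
P(N ≥ 2) = 1 − P(N ≤ 1) ≈ 0.8352.

0.8352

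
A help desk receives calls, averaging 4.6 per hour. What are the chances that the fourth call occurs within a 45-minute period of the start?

0.4525

Over the interval, μ = 4.6 × 0.75 = 3.45 (a 45-minute period = 0.75 hours).
The fourth arrival falls in the interval iff at least 4 events occur there: P(S_4 ≤ t) = P(N ≥ 4) = 1 − P(N ≤ 3) ≈ 0.4525.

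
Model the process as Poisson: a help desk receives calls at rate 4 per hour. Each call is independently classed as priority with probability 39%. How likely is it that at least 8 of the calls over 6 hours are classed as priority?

Thinning: the calls that are classed as priority themselves form a Poisson process with rate 0.39 × 4 = 1.56 per hour.
Over the interval, μ = 1.56 × 6 = 9.36 (6 hours).
P(N ≥ 8) = 1 − P(N ≤ 7) ≈ 0.7165.

0.7165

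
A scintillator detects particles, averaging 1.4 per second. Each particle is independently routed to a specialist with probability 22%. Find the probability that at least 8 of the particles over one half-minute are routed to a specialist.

0.7035

Thinning: the particles that are routed to a specialist themselves form a Poisson process with rate 0.22 × 1.4 = 0.308 per second.
Over the interval, μ = 0.308 × 30 = 9.24 (a half-minute = 30 seconds).
P(N ≥ 8) = 1 − P(N ≤ 7) ≈ 0.7035.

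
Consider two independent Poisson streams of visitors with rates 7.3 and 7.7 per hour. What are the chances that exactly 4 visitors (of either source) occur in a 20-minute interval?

Independent Poisson processes superpose: combined rate λ = 7.3 + 7.7 = 15 per hour.
Over the interval, μ = 15 × 1/3 = 5 (a 20-minute interval = 1/3 hours).
P(N = 4) = e^(−5) · 5^4/4! ≈ 0.1755.

0.1755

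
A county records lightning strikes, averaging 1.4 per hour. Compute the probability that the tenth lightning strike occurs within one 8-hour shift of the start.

0.6808

Over the interval, μ = 1.4 × 8 = 11.2 (an 8-hour shift = 8 hours).
The tenth arrival falls in the interval iff at least 10 events occur there: P(S_10 ≤ t) = P(N ≥ 10) = 1 − P(N ≤ 9) ≈ 0.6808.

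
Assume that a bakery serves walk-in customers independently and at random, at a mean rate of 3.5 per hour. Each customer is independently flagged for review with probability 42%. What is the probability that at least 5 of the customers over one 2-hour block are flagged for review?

0.1748

Thinning: the customers that are flagged for review themselves form a Poisson process with rate 0.42 × 3.5 = 1.47 per hour.
Over the interval, μ = 1.47 × 2 = 2.94 (a 2-hour block = 2 hours).
P(N ≥ 5) = 1 − P(N ≤ 4) ≈ 0.1748.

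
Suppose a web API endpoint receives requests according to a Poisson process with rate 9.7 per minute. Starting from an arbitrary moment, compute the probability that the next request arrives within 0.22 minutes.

Inter-arrival times are exponential with rate λ = 9.7 per minute.
P(T ≤ 0.22) = 1 − e^(−λt) = 1 − e^(−9.7 × 0.22) = 1 − e^(−2.134) ≈ 0.8816.

0.8816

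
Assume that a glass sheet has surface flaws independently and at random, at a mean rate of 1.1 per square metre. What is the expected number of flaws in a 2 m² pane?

E[N] = λt = 1.1 × 2 = 2.2 (a 2 m² pane = 2 square metres).

2.2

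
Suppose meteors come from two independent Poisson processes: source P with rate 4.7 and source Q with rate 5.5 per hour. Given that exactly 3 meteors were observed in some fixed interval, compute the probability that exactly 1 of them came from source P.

0.4019

Given the total, each event is independently from source P with probability p = λ_P/(λ_P+λ_Q) = 4.7/10.2 ≈ 0.4608.
So K ~ Binomial(3, 4.7/10.2): P(K = 1) = C(3,1) · (4.7/10.2)^1 · (5.5/10.2)^2 ≈ 0.4019.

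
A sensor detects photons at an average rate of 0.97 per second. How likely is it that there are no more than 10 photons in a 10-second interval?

Over the interval, μ = 0.97 × 10 = 9.7 (a 10-second interval = 10 seconds).
P(N ≤ 10) = Σ_{j=0}^{10} e^(−μ) μ^j/j! ≈ 0.6205.

0.6205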